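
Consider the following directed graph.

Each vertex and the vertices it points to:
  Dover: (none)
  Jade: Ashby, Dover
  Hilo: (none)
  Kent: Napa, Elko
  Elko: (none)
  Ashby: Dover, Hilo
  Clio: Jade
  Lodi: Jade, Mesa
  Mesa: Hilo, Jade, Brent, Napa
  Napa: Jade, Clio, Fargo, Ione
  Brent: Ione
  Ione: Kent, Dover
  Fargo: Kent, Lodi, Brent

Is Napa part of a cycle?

Yes

Napa is on a cycle iff Napa can reach itself via ≥1 edge.
Napa → Fargo → Kent → Napa — yes.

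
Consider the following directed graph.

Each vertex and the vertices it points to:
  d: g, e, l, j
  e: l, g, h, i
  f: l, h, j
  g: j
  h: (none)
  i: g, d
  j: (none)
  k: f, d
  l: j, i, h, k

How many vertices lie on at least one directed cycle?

A vertex is on a directed cycle iff it belongs to a strongly connected component of size ≥ 2 (or has a self-loop).
The vertices on cycles are {d, e, f, i, k, l} — 6 in total.

6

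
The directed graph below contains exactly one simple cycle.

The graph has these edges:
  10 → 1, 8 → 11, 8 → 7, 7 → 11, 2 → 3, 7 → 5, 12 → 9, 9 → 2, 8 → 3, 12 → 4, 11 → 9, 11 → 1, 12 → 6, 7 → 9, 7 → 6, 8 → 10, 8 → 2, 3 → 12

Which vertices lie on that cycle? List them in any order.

2, 3, 9, 12

DFS with gray/black marking from 2:
2 gray
  3 gray
    12 gray
      4 gray
      4 black
      9 gray
        9→2: 2 is gray → back edge
Back edge closes the cycle 2 → 3 → 12 → 9 → 2; its vertices are {2, 3, 9, 12}.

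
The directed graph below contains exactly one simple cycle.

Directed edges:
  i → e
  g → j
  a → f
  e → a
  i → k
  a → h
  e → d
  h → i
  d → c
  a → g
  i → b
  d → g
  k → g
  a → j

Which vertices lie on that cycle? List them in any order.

DFS with gray/black marking from i:
i gray
  k gray
    g gray
      j gray
      j black
    g black
  k black
  e gray
    d gray
      c gray
      c black
      d→g: g black — skip
    d black
    a gray
      h gray
        h→i: i is gray → back edge
Back edge closes the cycle i → e → a → h → i; its vertices are {a, e, h, i}.

a, e, h, i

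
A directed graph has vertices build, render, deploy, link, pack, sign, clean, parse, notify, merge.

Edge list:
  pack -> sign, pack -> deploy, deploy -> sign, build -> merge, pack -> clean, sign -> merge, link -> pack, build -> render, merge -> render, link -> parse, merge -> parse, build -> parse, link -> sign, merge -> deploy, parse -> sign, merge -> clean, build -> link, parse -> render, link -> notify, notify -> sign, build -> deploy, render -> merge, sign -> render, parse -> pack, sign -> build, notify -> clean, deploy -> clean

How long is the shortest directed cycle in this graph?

For each vertex v, BFS finds the shortest path from v back to v.
The shortest such closed walk is merge → render → merge, length 2.

2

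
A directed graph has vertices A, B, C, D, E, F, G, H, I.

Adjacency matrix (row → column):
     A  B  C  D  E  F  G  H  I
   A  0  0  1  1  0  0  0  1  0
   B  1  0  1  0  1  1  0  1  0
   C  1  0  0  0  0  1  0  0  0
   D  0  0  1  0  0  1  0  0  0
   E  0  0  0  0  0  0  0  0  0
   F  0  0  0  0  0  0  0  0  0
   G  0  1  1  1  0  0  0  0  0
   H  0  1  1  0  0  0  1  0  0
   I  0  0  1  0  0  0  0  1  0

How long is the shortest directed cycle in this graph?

2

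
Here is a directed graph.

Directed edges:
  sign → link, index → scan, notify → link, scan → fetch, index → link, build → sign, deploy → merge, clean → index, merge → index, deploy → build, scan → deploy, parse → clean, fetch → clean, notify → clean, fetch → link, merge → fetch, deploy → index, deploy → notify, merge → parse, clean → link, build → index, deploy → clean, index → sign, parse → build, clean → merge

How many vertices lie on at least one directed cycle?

9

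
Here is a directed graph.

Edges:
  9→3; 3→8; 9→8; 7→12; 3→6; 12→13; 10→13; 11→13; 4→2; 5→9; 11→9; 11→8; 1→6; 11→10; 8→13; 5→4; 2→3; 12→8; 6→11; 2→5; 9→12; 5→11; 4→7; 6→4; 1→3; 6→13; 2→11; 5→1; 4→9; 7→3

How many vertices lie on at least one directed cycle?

9

A vertex is on a directed cycle iff it belongs to a strongly connected component of size ≥ 2 (or has a self-loop).
The vertices on cycles are {1, 2, 3, 4, 5, 6, 7, 9, 11} — 9 in total.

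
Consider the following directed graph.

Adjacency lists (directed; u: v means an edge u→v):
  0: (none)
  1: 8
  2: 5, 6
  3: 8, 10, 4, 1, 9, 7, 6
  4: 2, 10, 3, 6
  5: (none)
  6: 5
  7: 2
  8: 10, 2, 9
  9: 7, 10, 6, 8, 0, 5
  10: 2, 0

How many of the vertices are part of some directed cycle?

4

A vertex is on a directed cycle iff it belongs to a strongly connected component of size ≥ 2 (or has a self-loop).
The vertices on cycles are {3, 4, 8, 9} — 4 in total.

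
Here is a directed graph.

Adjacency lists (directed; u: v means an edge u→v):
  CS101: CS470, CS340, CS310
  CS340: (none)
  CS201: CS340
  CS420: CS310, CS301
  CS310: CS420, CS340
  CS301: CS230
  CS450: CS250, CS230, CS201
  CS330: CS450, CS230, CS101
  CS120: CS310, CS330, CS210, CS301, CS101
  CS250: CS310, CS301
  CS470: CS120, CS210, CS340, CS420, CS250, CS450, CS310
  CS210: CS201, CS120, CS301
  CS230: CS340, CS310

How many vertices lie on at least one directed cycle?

A vertex is on a directed cycle iff it belongs to a strongly connected component of size ≥ 2 (or has a self-loop).
The vertices on cycles are {CS101, CS120, CS210, CS230, CS301, CS310, CS330, CS420, CS470} — 9 in total.

9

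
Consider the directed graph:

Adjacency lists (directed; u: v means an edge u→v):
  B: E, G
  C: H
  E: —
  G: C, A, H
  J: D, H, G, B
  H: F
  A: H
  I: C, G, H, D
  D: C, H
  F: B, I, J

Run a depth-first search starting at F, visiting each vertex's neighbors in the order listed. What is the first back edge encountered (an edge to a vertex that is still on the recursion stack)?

DFS from F (visiting each vertex's neighbors in the order listed); mark gray on enter, black on exit:
F gray
  B gray
    E gray
    E black
    G gray
      C gray
        H gray
          H→F: F is gray → back edge
First back edge: H → F.

H->F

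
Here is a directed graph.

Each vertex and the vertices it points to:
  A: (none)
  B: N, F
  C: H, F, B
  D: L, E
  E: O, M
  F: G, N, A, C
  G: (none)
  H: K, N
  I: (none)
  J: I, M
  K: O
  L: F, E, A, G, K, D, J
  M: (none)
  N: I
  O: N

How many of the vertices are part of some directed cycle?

A vertex is on a directed cycle iff it belongs to a strongly connected component of size ≥ 2 (or has a self-loop).
The vertices on cycles are {B, C, D, F, L} — 5 in total.

5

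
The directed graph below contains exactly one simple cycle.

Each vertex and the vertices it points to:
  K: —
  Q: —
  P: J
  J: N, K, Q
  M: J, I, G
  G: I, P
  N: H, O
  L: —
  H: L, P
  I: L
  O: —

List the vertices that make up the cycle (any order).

DFS with gray/black marking from J:
J gray
  N gray
    H gray
      L gray
      L black
      P gray
        P→J: J is gray → back edge
Back edge closes the cycle J → N → H → P → J; its vertices are {H, J, N, P}.

H, J, N, P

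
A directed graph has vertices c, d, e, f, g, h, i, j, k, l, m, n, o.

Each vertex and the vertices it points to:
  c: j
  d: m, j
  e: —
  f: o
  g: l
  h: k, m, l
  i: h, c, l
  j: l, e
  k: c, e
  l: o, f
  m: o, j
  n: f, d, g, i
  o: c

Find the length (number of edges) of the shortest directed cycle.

For each vertex v, BFS finds the shortest path from v back to v.
The shortest such closed walk is c → j → l → o → c, length 4.

4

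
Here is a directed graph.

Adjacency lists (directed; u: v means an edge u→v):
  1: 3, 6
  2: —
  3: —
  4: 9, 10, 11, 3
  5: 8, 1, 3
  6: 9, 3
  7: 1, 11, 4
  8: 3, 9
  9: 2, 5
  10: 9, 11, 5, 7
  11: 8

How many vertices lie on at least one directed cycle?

8

A vertex is on a directed cycle iff it belongs to a strongly connected component of size ≥ 2 (or has a self-loop).
The vertices on cycles are {1, 4, 5, 6, 7, 8, 9, 10} — 8 in total.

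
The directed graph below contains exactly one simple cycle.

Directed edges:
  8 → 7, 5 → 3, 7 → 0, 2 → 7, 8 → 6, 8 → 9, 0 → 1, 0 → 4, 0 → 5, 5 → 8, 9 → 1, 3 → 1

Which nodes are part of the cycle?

DFS with gray/black marking from 7:
7 gray
  0 gray
    1 gray
    1 black
    4 gray
    4 black
    5 gray
      3 gray
        3→1: 1 black — skip
      3 black
      8 gray
        8→7: 7 is gray → back edge
Back edge closes the cycle 7 → 0 → 5 → 8 → 7; its vertices are {0, 5, 7, 8}.

0, 5, 7, 8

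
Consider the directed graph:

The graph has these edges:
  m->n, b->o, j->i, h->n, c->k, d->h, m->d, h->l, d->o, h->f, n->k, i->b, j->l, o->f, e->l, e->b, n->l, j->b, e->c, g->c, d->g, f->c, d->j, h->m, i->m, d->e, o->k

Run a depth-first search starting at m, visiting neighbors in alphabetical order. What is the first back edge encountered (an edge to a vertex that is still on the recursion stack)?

DFS from m (visiting neighbors in alphabetical order); mark gray on enter, black on exit:
m gray
  d gray
    e gray
      b gray
        o gray
          f gray
            c gray
              k gray
              k black
            c black
          f black
          o→k: k black — skip
        o black
      b black
      e→c: c black — skip
      l gray
      l black
    e black
    g gray
      g→c: c black — skip
    g black
    h gray
      h→f: f black — skip
      h→l: l black — skip
      h→m: m is gray → back edge
First back edge: h → m.

h→m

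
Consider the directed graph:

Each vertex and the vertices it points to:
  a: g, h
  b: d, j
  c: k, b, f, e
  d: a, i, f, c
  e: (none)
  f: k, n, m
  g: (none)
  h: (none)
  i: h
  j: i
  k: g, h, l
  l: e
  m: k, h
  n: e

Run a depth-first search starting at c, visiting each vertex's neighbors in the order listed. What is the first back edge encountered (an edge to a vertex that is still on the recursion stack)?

DFS from c (visiting each vertex's neighbors in the order listed); mark gray on enter, black on exit:
c gray
  k gray
    g gray
    g black
    h gray
    h black
    l gray
      e gray
      e black
    l black
  k black
  b gray
    d gray
      a gray
        a→g: g black — skip
        a→h: h black — skip
      a black
      i gray
        i→h: h black — skip
      i black
      f gray
        f→k: k black — skip
        n gray
          n→e: e black — skip
        n black
        m gray
          m→k: k black — skip
          m→h: h black — skip
        m black
      f black
      d→c: c is gray → back edge
First back edge: d → c.

d→c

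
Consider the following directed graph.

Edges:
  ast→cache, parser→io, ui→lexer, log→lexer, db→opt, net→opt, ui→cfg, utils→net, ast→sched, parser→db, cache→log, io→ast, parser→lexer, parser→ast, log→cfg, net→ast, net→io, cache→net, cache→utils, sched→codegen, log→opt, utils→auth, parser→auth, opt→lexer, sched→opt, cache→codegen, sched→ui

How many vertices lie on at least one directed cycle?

5

A vertex is on a directed cycle iff it belongs to a strongly connected component of size ≥ 2 (or has a self-loop).
The vertices on cycles are {io, ast, net, cache, utils} — 5 in total.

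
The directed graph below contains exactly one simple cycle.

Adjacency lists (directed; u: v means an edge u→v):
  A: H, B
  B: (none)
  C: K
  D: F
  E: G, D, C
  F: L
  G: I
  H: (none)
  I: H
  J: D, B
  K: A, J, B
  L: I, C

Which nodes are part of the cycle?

C, D, F, J, K, L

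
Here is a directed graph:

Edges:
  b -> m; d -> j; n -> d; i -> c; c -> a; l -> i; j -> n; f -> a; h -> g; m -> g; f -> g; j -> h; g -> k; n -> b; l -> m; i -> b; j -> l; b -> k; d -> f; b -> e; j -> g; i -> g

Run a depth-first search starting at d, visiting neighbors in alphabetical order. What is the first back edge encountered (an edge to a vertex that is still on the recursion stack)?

n->d

DFS from d (visiting neighbors in alphabetical order); mark gray on enter, black on exit:
d gray
  f gray
    a gray
    a black
    g gray
      k gray
      k black
    g black
  f black
  j gray
    j→g: g black — skip
    h gray
      h→g: g black — skip
    h black
    l gray
      i gray
        b gray
          e gray
          e black
          b→k: k black — skip
          m gray
            m→g: g black — skip
          m black
        b black
        c gray
          c→a: a black — skip
        c black
        i→g: g black — skip
      i black
      l→m: m black — skip
    l black
    n gray
      n→b: b black — skip
      n→d: d is gray → back edge
First back edge: n → d.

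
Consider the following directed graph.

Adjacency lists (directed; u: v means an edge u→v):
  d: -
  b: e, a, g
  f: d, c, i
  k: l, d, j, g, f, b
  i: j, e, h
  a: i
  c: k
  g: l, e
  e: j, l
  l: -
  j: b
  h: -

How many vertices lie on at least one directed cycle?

9

A vertex is on a directed cycle iff it belongs to a strongly connected component of size ≥ 2 (or has a self-loop).
The vertices on cycles are {a, b, c, e, f, g, i, j, k} — 9 in total.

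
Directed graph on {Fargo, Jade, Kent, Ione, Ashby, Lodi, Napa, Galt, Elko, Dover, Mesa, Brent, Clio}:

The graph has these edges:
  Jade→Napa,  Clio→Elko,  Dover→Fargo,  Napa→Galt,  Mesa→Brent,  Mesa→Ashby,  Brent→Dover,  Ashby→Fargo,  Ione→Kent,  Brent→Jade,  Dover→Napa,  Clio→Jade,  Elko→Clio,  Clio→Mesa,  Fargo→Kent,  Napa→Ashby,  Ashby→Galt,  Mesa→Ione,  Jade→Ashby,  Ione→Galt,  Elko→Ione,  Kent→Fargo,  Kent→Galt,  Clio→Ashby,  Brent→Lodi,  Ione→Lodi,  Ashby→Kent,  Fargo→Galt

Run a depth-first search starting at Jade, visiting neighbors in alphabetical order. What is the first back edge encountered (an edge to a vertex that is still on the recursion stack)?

DFS from Jade (visiting neighbors in alphabetical order); mark gray on enter, black on exit:
Jade gray
  Ashby gray
    Fargo gray
      Galt gray
      Galt black
      Kent gray
        Kent→Fargo: Fargo is gray → back edge
First back edge: Kent → Fargo.

Kent→Fargo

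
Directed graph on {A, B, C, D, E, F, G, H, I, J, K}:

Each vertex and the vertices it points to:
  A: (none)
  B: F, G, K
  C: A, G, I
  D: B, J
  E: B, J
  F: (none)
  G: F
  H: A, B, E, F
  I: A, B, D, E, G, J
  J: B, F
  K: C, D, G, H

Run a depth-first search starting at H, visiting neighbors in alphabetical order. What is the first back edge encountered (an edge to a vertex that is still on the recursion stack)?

I->B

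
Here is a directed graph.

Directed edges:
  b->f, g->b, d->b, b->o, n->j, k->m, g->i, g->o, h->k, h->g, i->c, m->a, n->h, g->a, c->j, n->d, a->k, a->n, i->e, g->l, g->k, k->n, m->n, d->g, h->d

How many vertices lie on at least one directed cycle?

7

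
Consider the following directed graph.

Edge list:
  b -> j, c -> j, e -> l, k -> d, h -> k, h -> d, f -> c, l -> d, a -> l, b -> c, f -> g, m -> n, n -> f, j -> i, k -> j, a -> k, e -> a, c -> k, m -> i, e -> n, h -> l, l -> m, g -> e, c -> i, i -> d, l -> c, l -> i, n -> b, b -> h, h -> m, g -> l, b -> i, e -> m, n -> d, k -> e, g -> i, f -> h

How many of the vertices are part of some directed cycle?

A vertex is on a directed cycle iff it belongs to a strongly connected component of size ≥ 2 (or has a self-loop).
The vertices on cycles are {a, b, c, e, f, g, h, k, l, m, n} — 11 in total.

11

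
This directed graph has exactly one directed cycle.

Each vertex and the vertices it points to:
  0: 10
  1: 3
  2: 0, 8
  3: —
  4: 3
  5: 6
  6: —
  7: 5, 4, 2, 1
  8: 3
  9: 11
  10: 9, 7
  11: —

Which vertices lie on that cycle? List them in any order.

0, 2, 7, 10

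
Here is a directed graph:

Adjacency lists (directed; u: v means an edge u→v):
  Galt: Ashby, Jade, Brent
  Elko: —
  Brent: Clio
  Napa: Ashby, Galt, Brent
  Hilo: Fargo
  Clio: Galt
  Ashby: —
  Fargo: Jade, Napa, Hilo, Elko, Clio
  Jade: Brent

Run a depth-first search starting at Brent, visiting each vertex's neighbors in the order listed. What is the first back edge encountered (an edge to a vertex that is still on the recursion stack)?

Jade→Brent

DFS from Brent (visiting each vertex's neighbors in the order listed); mark gray on enter, black on exit:
Brent gray
  Clio gray
    Galt gray
      Ashby gray
      Ashby black
      Jade gray
        Jade→Brent: Brent is gray → back edge
First back edge: Jade → Brent.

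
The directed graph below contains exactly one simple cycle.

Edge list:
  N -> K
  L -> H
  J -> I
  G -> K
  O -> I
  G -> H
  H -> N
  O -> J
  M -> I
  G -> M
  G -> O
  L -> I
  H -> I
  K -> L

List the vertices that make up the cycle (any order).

H, K, L, N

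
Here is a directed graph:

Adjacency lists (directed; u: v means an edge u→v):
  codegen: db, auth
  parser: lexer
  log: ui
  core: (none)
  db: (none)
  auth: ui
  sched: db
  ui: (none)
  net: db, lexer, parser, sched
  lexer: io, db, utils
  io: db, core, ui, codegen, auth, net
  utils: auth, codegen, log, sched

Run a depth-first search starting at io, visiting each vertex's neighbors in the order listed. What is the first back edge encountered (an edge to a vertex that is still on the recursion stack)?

DFS from io (visiting each vertex's neighbors in the order listed); mark gray on enter, black on exit:
io gray
  db gray
  db black
  core gray
  core black
  ui gray
  ui black
  codegen gray
    codegen→db: db black — skip
    auth gray
      auth→ui: ui black — skip
    auth black
  codegen black
  io→auth: auth black — skip
  net gray
    net→db: db black — skip
    lexer gray
      lexer→io: io is gray → back edge
First back edge: lexer → io.

lexer->io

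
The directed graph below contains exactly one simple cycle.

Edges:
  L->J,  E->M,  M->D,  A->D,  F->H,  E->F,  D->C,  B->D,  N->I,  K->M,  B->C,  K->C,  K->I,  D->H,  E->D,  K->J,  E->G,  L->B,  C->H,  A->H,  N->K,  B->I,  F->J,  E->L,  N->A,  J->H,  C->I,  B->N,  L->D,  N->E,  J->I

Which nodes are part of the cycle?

B, E, L, N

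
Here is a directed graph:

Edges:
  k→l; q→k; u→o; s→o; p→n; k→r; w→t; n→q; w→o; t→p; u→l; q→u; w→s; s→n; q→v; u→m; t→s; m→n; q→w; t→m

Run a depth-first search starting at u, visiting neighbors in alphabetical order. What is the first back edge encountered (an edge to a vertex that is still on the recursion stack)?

DFS from u (visiting neighbors in alphabetical order); mark gray on enter, black on exit:
u gray
  l gray
  l black
  m gray
    n gray
      q gray
        k gray
          k→l: l black — skip
          r gray
          r black
        k black
        q→u: u is gray → back edge
First back edge: q → u.

q→u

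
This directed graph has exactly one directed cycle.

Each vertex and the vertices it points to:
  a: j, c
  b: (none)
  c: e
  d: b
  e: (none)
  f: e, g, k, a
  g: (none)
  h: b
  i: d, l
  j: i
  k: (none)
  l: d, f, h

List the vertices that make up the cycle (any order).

a, f, i, j, l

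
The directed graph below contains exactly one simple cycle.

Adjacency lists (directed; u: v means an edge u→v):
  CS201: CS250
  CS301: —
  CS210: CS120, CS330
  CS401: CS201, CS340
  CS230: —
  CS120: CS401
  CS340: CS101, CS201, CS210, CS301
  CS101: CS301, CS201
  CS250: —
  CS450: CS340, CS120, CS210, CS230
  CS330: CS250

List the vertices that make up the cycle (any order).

CS120, CS210, CS340, CS401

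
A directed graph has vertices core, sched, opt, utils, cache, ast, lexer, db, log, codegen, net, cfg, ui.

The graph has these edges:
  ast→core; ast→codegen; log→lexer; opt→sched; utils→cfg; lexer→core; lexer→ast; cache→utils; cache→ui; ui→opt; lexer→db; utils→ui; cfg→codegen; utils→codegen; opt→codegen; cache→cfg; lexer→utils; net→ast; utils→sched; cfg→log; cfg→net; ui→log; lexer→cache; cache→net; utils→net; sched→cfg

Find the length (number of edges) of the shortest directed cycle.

4

For each vertex v, BFS finds the shortest path from v back to v.
The shortest such closed walk is lexer → cache → cfg → log → lexer, length 4.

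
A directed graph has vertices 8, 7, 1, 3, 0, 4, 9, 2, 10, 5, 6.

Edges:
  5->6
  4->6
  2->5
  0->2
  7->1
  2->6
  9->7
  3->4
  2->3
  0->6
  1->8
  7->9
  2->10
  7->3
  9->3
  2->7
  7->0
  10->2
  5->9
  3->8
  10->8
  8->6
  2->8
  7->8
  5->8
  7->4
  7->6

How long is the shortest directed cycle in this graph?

2

For each vertex v, BFS finds the shortest path from v back to v.
The shortest such closed walk is 10 → 2 → 10, length 2.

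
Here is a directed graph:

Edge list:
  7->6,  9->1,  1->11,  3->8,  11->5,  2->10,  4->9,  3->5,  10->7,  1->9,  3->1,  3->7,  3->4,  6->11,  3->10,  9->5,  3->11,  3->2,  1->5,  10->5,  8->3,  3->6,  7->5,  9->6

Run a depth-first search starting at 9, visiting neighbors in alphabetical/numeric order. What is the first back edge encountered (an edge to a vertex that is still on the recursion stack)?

DFS from 9 (visiting neighbors in alphabetical/numeric order); mark gray on enter, black on exit:
9 gray
  1 gray
    5 gray
    5 black
    1→9: 9 is gray → back edge
First back edge: 1 → 9.

1→9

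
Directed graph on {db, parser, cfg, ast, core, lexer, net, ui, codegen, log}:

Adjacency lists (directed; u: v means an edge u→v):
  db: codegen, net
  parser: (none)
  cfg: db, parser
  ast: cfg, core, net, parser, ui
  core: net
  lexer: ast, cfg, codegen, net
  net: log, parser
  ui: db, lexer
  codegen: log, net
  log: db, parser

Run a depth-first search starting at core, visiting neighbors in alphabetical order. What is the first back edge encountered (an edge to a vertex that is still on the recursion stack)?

codegen->log

DFS from core (visiting neighbors in alphabetical order); mark gray on enter, black on exit:
core gray
  net gray
    log gray
      db gray
        codegen gray
          codegen→log: log is gray → back edge
First back edge: codegen → log.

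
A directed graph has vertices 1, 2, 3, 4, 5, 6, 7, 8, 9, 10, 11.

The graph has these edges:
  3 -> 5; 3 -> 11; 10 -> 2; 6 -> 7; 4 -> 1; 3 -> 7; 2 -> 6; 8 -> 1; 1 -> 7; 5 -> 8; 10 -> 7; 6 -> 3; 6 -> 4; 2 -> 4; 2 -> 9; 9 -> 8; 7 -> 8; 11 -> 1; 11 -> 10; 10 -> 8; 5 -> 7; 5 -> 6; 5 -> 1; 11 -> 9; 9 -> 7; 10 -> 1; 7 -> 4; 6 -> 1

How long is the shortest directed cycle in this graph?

3

For each vertex v, BFS finds the shortest path from v back to v.
The shortest such closed walk is 3 → 5 → 6 → 3, length 3.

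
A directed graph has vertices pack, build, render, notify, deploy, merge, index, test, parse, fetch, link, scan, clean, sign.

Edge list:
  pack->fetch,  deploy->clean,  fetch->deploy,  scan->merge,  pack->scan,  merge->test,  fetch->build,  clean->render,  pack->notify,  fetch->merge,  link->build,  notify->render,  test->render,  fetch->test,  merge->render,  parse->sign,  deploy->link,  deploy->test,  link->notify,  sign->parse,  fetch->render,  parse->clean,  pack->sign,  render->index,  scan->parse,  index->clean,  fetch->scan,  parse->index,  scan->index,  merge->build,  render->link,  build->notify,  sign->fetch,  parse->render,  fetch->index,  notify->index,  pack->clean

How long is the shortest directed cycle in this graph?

For each vertex v, BFS finds the shortest path from v back to v.
The shortest such closed walk is sign → parse → sign, length 2.

2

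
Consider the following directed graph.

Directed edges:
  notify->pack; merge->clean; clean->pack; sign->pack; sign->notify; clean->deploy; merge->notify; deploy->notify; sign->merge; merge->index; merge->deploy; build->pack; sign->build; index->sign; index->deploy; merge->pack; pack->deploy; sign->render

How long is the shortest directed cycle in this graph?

3

For each vertex v, BFS finds the shortest path from v back to v.
The shortest such closed walk is sign → merge → index → sign, length 3.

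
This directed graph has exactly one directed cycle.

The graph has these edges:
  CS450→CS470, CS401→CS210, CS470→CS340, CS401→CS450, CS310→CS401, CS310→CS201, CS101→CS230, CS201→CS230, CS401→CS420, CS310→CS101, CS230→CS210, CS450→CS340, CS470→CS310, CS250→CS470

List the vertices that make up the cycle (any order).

DFS with gray/black marking from CS470:
CS470 gray
  CS310 gray
    CS101 gray
      CS230 gray
        CS210 gray
        CS210 black
      CS230 black
    CS101 black
    CS201 gray
      CS201→CS230: CS230 black — skip
    CS201 black
    CS401 gray
      CS420 gray
      CS420 black
      CS401→CS210: CS210 black — skip
      CS450 gray
        CS450→CS470: CS470 is gray → back edge
Back edge closes the cycle CS470 → CS310 → CS401 → CS450 → CS470; its vertices are {CS310, CS401, CS450, CS470}.

CS310, CS401, CS450, CS470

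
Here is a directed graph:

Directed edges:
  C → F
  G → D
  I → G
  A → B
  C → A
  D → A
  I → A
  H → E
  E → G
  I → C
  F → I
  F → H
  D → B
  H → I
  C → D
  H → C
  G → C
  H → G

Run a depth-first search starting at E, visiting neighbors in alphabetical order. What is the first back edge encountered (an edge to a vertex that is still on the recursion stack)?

H→C

DFS from E (visiting neighbors in alphabetical order); mark gray on enter, black on exit:
E gray
  G gray
    C gray
      A gray
        B gray
        B black
      A black
      D gray
        D→A: A black — skip
        D→B: B black — skip
      D black
      F gray
        H gray
          H→C: C is gray → back edge
First back edge: H → C.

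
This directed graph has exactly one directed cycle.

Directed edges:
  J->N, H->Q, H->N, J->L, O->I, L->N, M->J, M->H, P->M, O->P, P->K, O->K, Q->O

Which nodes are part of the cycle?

H, M, O, P, Q

DFS with gray/black marking from M:
M gray
  H gray
    N gray
    N black
    Q gray
      O gray
        P gray
          P→M: M is gray → back edge
Back edge closes the cycle M → H → Q → O → P → M; its vertices are {H, M, O, P, Q}.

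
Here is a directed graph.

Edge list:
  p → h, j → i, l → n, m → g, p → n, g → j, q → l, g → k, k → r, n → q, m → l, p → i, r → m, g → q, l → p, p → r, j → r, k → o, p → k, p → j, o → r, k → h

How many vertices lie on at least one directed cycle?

10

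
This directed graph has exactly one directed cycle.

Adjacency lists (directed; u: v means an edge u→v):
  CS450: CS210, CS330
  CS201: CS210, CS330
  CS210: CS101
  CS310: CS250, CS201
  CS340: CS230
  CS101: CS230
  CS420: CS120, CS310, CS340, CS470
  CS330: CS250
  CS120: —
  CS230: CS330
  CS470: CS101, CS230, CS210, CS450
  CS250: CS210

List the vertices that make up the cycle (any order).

CS101, CS210, CS230, CS250, CS330

DFS with gray/black marking from CS330:
CS330 gray
  CS250 gray
    CS210 gray
      CS101 gray
        CS230 gray
          CS230→CS330: CS330 is gray → back edge
Back edge closes the cycle CS330 → CS250 → CS210 → CS101 → CS230 → CS330; its vertices are {CS101, CS210, CS230, CS250, CS330}.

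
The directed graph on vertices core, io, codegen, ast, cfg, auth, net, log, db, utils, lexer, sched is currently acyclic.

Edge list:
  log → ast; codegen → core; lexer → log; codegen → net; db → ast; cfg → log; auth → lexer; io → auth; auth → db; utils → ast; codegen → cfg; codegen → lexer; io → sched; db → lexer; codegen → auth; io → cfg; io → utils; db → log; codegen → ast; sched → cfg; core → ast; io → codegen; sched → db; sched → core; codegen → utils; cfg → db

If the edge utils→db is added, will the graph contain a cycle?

Adding utils→db creates a cycle iff db can already reach utils.
Explore from db: no path reaches utils. The graph stays acyclic.

No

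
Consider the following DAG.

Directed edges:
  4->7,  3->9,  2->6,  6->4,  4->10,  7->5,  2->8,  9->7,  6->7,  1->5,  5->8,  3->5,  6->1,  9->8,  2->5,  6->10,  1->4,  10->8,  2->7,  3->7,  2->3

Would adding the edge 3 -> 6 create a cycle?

No

Adding 3→6 creates a cycle iff 6 can already reach 3.
Explore from 6: no path reaches 3. The graph stays acyclic.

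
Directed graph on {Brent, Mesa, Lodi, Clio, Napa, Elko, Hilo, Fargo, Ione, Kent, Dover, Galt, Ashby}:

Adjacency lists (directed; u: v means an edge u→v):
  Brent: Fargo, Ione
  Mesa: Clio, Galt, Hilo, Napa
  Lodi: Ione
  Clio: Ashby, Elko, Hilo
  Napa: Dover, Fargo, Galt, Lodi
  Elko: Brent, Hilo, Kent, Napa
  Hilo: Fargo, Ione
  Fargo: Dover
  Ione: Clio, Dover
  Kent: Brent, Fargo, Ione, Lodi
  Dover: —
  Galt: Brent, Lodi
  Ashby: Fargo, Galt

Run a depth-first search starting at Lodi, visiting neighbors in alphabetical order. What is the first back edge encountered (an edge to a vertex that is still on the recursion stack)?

Brent→Ione

DFS from Lodi (visiting neighbors in alphabetical order); mark gray on enter, black on exit:
Lodi gray
  Ione gray
    Clio gray
      Ashby gray
        Fargo gray
          Dover gray
          Dover black
        Fargo black
        Galt gray
          Brent gray
            Brent→Fargo: Fargo black — skip
            Brent→Ione: Ione is gray → back edge
First back edge: Brent → Ione.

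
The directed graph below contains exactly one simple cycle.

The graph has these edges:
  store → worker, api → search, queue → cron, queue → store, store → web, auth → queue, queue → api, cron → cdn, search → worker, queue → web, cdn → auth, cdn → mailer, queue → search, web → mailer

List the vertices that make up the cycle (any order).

cdn, auth, cron, queue

DFS with gray/black marking from queue:
queue gray
  web gray
    mailer gray
    mailer black
  web black
  api gray
    search gray
      worker gray
      worker black
    search black
  api black
  queue→search: search black — skip
  store gray
    store→web: web black — skip
    store→worker: worker black — skip
  store black
  cron gray
    cdn gray
      auth gray
        auth→queue: queue is gray → back edge
Back edge closes the cycle queue → cron → cdn → auth → queue; its vertices are {cdn, auth, cron, queue}.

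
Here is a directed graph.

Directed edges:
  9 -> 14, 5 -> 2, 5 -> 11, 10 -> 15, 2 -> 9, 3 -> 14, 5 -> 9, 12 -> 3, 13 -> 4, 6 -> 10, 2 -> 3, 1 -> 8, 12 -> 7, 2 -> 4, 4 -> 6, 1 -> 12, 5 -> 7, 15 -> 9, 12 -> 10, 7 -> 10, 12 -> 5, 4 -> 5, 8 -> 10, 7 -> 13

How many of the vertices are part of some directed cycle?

5

A vertex is on a directed cycle iff it belongs to a strongly connected component of size ≥ 2 (or has a self-loop).
The vertices on cycles are {2, 4, 5, 7, 13} — 5 in total.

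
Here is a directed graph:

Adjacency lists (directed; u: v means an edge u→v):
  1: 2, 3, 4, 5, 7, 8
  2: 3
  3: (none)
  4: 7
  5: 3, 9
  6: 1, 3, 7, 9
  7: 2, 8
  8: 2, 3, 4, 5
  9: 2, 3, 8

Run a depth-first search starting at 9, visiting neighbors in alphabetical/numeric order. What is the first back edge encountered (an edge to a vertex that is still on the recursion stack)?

7→8

DFS from 9 (visiting neighbors in alphabetical/numeric order); mark gray on enter, black on exit:
9 gray
  2 gray
    3 gray
    3 black
  2 black
  9→3: 3 black — skip
  8 gray
    8→2: 2 black — skip
    8→3: 3 black — skip
    4 gray
      7 gray
        7→2: 2 black — skip
        7→8: 8 is gray → back edge
First back edge: 7 → 8.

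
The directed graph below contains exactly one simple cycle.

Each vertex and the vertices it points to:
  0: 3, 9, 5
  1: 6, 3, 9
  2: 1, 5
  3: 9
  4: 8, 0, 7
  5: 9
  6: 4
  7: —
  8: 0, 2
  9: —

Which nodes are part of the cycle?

1, 2, 4, 6, 8

DFS with gray/black marking from 4:
4 gray
  8 gray
    0 gray
      3 gray
        9 gray
        9 black
      3 black
      0→9: 9 black — skip
      5 gray
        5→9: 9 black — skip
      5 black
    0 black
    2 gray
      1 gray
        6 gray
          6→4: 4 is gray → back edge
Back edge closes the cycle 4 → 8 → 2 → 1 → 6 → 4; its vertices are {1, 2, 4, 6, 8}.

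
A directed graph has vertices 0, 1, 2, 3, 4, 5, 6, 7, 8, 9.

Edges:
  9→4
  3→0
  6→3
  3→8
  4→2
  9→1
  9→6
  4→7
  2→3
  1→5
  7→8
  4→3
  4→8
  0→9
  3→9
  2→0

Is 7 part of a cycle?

7 lies on a cycle iff there is a path from 7 back to itself.
Exploring from 7, it never reaches itself; equivalently, its strongly connected component is a singleton.

No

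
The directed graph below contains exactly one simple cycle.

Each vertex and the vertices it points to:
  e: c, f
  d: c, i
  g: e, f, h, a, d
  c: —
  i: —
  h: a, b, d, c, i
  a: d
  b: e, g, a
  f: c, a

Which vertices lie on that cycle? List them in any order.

b, g, h

DFS with gray/black marking from b:
b gray
  e gray
    c gray
    c black
    f gray
      f→c: c black — skip
      a gray
        d gray
          d→c: c black — skip
          i gray
          i black
        d black
      a black
    f black
  e black
  g gray
    g→e: e black — skip
    g→f: f black — skip
    h gray
      h→a: a black — skip
      h→b: b is gray → back edge
Back edge closes the cycle b → g → h → b; its vertices are {b, g, h}.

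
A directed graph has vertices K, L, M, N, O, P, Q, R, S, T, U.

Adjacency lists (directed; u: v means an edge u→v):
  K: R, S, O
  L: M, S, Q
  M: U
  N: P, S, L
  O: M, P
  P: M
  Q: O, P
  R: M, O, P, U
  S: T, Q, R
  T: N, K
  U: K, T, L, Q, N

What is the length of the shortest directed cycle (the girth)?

3

For each vertex v, BFS finds the shortest path from v back to v.
The shortest such closed walk is U → K → R → U, length 3.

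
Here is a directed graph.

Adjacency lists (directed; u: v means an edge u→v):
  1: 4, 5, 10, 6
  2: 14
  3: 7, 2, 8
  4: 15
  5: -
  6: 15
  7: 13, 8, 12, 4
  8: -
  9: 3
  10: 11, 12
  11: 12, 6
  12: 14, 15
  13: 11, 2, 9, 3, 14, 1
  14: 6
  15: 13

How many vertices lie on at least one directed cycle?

A vertex is on a directed cycle iff it belongs to a strongly connected component of size ≥ 2 (or has a self-loop).
The vertices on cycles are {1, 2, 3, 4, 6, 7, 9, 10, 11, 12, 13, 14, 15} — 13 in total.

13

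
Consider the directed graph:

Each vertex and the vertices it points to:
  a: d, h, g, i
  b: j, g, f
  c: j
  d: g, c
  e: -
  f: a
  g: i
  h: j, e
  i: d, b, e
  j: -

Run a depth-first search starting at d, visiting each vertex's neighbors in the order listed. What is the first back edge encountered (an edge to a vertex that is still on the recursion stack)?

DFS from d (visiting each vertex's neighbors in the order listed); mark gray on enter, black on exit:
d gray
  g gray
    i gray
      i→d: d is gray → back edge
First back edge: i → d.

i→d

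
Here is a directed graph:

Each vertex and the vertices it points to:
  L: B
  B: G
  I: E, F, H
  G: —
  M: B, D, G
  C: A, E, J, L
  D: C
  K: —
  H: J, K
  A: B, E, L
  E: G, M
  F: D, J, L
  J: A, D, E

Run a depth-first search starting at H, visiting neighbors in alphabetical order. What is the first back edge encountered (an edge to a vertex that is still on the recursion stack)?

C->A

DFS from H (visiting neighbors in alphabetical order); mark gray on enter, black on exit:
H gray
  J gray
    A gray
      B gray
        G gray
        G black
      B black
      E gray
        E→G: G black — skip
        M gray
          M→B: B black — skip
          D gray
            C gray
              C→A: A is gray → back edge
First back edge: C → A.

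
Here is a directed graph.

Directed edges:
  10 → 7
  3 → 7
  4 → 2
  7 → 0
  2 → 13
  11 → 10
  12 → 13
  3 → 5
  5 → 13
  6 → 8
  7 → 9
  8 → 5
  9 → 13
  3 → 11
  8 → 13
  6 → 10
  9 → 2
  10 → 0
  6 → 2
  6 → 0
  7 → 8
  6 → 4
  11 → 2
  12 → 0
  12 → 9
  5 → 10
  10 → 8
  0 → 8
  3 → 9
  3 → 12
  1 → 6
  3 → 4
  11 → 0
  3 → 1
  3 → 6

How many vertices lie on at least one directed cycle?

5

A vertex is on a directed cycle iff it belongs to a strongly connected component of size ≥ 2 (or has a self-loop).
The vertices on cycles are {0, 5, 7, 8, 10} — 5 in total.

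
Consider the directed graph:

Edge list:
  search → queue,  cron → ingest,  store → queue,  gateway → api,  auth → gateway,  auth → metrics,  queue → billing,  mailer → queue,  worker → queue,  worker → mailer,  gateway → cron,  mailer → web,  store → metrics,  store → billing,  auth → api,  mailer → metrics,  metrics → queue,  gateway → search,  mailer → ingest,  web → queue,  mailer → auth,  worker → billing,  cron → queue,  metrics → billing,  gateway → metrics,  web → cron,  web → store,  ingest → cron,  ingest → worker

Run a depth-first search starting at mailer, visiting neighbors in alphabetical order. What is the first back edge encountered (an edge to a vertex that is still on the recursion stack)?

DFS from mailer (visiting neighbors in alphabetical order); mark gray on enter, black on exit:
mailer gray
  auth gray
    api gray
    api black
    gateway gray
      gateway→api: api black — skip
      cron gray
        ingest gray
          ingest→cron: cron is gray → back edge
First back edge: ingest → cron.

ingest->cron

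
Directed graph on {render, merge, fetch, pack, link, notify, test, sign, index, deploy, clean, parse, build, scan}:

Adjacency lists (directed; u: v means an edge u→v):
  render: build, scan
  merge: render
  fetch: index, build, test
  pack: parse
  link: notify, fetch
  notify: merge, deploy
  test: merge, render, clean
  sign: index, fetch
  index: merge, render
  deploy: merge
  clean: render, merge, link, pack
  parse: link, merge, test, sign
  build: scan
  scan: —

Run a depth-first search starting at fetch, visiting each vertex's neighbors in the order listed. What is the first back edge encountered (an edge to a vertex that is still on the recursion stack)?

DFS from fetch (visiting each vertex's neighbors in the order listed); mark gray on enter, black on exit:
fetch gray
  index gray
    merge gray
      render gray
        build gray
          scan gray
          scan black
        build black
        render→scan: scan black — skip
      render black
    merge black
    index→render: render black — skip
  index black
  fetch→build: build black — skip
  test gray
    test→merge: merge black — skip
    test→render: render black — skip
    clean gray
      clean→render: render black — skip
      clean→merge: merge black — skip
      link gray
        notify gray
          notify→merge: merge black — skip
          deploy gray
            deploy→merge: merge black — skip
          deploy black
        notify black
        link→fetch: fetch is gray → back edge
First back edge: link → fetch.

link->fetch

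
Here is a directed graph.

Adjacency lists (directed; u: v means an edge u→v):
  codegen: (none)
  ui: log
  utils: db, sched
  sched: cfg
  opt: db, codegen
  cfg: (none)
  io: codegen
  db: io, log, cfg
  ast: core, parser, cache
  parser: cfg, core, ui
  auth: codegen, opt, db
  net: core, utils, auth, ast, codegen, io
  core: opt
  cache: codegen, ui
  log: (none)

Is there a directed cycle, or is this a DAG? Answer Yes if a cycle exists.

No

DFS with white/gray/black marking, starting from cache:
cache gray
  codegen gray
  codegen black
  ui gray
    log gray
    log black
  ui black
cache black
utils gray
  db gray
    io gray
      io→codegen: codegen black — skip
    io black
    db→log: log black — skip
    cfg gray
    cfg black
  db black
  sched gray
    sched→cfg: cfg black — skip
  sched black
utils black
opt gray
  opt→db: db black — skip
  opt→codegen: codegen black — skip
opt black
ast gray
  core gray
    core→opt: opt black — skip
  core black
  parser gray
    parser→cfg: cfg black — skip
    parser→core: core black — skip
    parser→ui: ui black — skip
  parser black
  ast→cache: cache black — skip
ast black
auth gray
  auth→codegen: codegen black — skip
  auth→opt: opt black — skip
  auth→db: db black — skip
auth black
net gray
  net→core: core black — skip
  net→utils: utils black — skip
  net→auth: auth black — skip
  net→ast: ast black — skip
  net→codegen: codegen black — skip
  net→io: io black — skip
net black
Every edge goes to a white or black vertex — no back edge, so the graph is acyclic.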